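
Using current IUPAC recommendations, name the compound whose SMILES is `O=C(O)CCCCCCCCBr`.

The longest chain bearing the –COOH group is 9 carbons long (nonane).
A carboxylic acid (terminal –COOH) is the principal characteristic group, giving the suffix -oic acid.
Choose the numbering such that the carboxylic acid carbon is C-1 by definition.
With this numbering: a bromo group at C-9.
Assembling the pieces gives 9-bromononanoic acid.

9-bromononanoic acid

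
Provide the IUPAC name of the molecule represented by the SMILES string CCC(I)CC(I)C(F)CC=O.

3-fluoro-4,6-diiodooctanal

The longest chain bearing the –CHO group is 8 carbons long (octane).
The principal characteristic group is an aldehyde (terminal –CHO), named with the suffix -al.
The numbering direction is chosen so that the aldehyde carbon is C-1 by definition.
That gives a fluoro group at C-3; iodo groups at C-4 and C-6.
Substituent prefixes are cited in alphabetical order (multiplying prefixes like di-/tri- are ignored for ordering).
Putting it together: 3-fluoro-4,6-diiodooctanal.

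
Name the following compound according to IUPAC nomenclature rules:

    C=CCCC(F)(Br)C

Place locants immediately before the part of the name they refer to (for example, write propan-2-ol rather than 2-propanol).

5-bromo-5-fluorohex-1-ene

The longest carbon chain that includes the multiple bond has 6 carbons, so the parent hydride is hexane.
A C=C double bond in the chain gives the infix -ene-.
Choose the numbering such that numbering from this end puts the double bond at C-1 rather than C-5.
With this numbering: the double bond between C-1 and C-2; a bromo group at C-5; a fluoro group at C-5.
The substituents are ordered alphabetically, ignoring any di-/tri- multipliers.
Putting it together: 5-bromo-5-fluorohex-1-ene.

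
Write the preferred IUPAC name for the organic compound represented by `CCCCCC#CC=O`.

oct-2-ynal

Counting along the main chain through the –CHO group and the multiple bond gives 8 carbons: the parent is octane.
An aldehyde (terminal –CHO) is the principal characteristic group, giving the suffix -al.
The chain contains a C≡C triple bond, so the unsaturation ending is -yne.
The numbering direction is chosen so that the aldehyde carbon is C-1 by definition.
With this numbering: the triple bond between C-2 and C-3.
Putting it together: oct-2-ynal.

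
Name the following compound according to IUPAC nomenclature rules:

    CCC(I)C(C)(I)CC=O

Counting along the main chain through the –CHO group gives 6 carbons: the parent is hexane.
An aldehyde (terminal –CHO) is the principal characteristic group, giving the suffix -al.
Number the chain so that the aldehyde carbon is C-1 by definition.
With this numbering: iodo groups at C-3 and C-4; a methyl group at C-3.
Substituent prefixes are cited in alphabetical order (multiplying prefixes like di-/tri- are ignored for ordering).
Putting it together: 3,4-diiodo-3-methylhexanal.

3,4-diiodo-3-methylhexanal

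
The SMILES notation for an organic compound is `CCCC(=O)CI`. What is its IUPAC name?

The longest chain bearing the carbonyl is 5 carbons long (pentane).
The highest-priority functional group is a ketone (C=O on an internal carbon), so the name ends in -one.
Choose the numbering such that numbering from this end puts the carbonyl group at C-2 rather than C-4.
This places the carbonyl at C-2; an iodo group at C-1.
Assembling the pieces gives 1-iodopentan-2-one.

1-iodopentan-2-one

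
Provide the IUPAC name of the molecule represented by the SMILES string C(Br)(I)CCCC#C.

Counting along the main chain through the multiple bond gives 6 carbons: the parent is hexane.
There is one C≡C triple bond, indicated by the ending -yne.
Number the chain so that numbering from this end puts the triple bond at C-1 rather than C-5.
With this numbering: the triple bond between C-1 and C-2; a bromo group at C-6; an iodo group at C-6.
Substituent prefixes are cited in alphabetical order (multiplying prefixes like di-/tri- are ignored for ordering).
Putting it together: 6-bromo-6-iodohex-1-yne.

6-bromo-6-iodohex-1-yne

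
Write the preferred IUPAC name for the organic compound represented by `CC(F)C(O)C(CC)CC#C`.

4-ethyl-2-fluorohept-6-yn-3-ol

The longest carbon chain that includes the –OH group and the multiple bond has 7 carbons, so the parent hydride is heptane.
The principal characteristic group is an alcohol (–OH), named with the suffix -ol.
The chain contains a C≡C triple bond, so the unsaturation ending is -yne.
Choose the numbering such that numbering from this end puts the hydroxyl group at C-3 rather than C-5.
This places the hydroxyl at C-3; the triple bond between C-6 and C-7; an ethyl group at C-4; a fluoro group at C-2.
Substituent prefixes are cited in alphabetical order (multiplying prefixes like di-/tri- are ignored for ordering).
Putting it together: 4-ethyl-2-fluorohept-6-yn-3-ol.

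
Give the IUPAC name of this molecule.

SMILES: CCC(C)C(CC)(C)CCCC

The parent chain contains 8 carbons (octane).
Choose the numbering such that the substituent locant set {3,4,4} is lower than {5,5,6} at the first point of difference.
With this numbering: an ethyl group at C-4; methyl groups at C-3 and C-4.
Substituent prefixes are cited in alphabetical order (multiplying prefixes like di-/tri- are ignored for ordering).
Putting it together: 4-ethyl-3,4-dimethyloctane.

4-ethyl-3,4-dimethyloctane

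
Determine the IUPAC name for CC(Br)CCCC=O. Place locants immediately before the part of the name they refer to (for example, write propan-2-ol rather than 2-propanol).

The longest carbon chain that includes the –CHO group has 6 carbons, so the parent hydride is hexane.
The principal characteristic group is an aldehyde (terminal –CHO), named with the suffix -al.
Choose the numbering such that the aldehyde carbon is C-1 by definition.
That gives a bromo group at C-5.
Assembling the pieces gives 5-bromohexanal.

5-bromohexanal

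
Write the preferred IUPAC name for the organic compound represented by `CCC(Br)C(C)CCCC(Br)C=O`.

Counting along the main chain through the –CHO group gives 9 carbons: the parent is nonane.
An aldehyde (terminal –CHO) is the principal characteristic group, giving the suffix -al.
Choose the numbering such that the aldehyde carbon is C-1 by definition.
This places bromo groups at C-2 and C-7; a methyl group at C-6.
Substituent prefixes are cited in alphabetical order (multiplying prefixes like di-/tri- are ignored for ordering).
The name is 2,7-dibromo-6-methylnonanal.

2,7-dibromo-6-methylnonanal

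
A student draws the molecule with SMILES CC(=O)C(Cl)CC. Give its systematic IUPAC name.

The longest carbon chain that includes the carbonyl has 5 carbons, so the parent hydride is pentane.
The highest-priority functional group is a ketone (C=O on an internal carbon), so the name ends in -one.
Choose the numbering such that numbering from this end puts the carbonyl group at C-2 rather than C-4.
This places the carbonyl at C-2; a chloro group at C-3.
Assembling the pieces gives 3-chloropentan-2-one.

3-chloropentan-2-one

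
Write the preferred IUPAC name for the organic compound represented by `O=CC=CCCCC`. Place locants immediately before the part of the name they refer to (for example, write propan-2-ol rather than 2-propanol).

The longest chain bearing the –CHO group and the multiple bond is 7 carbons long (heptane).
The highest-priority functional group is an aldehyde (terminal –CHO), so the name ends in -al.
A C=C double bond in the chain gives the infix -ene-.
Number the chain so that the aldehyde carbon is C-1 by definition.
This places the double bond between C-2 and C-3.
Assembling the pieces gives hept-2-enal.

hept-2-enal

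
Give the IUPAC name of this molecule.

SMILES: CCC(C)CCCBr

1-bromo-4-methylhexane

The longest carbon chain is 6 atoms: the parent is hexane.
Number the chain so that the substituent locant set {1,4} is lower than {3,6} at the first point of difference.
This places a bromo group at C-1; a methyl group at C-4.
Prefixes are listed alphabetically: bromo, methyl.
Putting it together: 1-bromo-4-methylhexane.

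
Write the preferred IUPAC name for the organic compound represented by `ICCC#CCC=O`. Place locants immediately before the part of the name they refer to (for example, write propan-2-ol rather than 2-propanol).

6-iodohex-3-ynal

The longest chain bearing the –CHO group and the multiple bond is 6 carbons long (hexane).
The highest-priority functional group is an aldehyde (terminal –CHO), so the name ends in -al.
The chain contains a C≡C triple bond, so the unsaturation ending is -yne.
Number the chain so that the aldehyde carbon is C-1 by definition.
With this numbering: the triple bond between C-3 and C-4; an iodo group at C-6.
The name is 6-iodohex-3-ynal.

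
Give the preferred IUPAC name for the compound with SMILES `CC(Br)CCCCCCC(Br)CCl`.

The longest continuous carbon chain has 10 atoms, so the parent hydride is decane.
Choose the numbering such that the substituent locant set {1,2,9} is lower than {2,9,10} at the first point of difference.
That gives bromo groups at C-2 and C-9; a chloro group at C-1.
Substituent prefixes are cited in alphabetical order (multiplying prefixes like di-/tri- are ignored for ordering).
The name is 2,9-dibromo-1-chlorodecane.

2,9-dibromo-1-chlorodecane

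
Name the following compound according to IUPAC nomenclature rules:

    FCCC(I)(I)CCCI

The longest continuous carbon chain has 6 atoms, so the parent hydride is hexane.
The numbering direction is chosen so that the substituent locant set {1,3,3,6} is lower than {1,4,4,6} at the first point of difference.
This places a fluoro group at C-1; iodo groups at C-3 (×2) and C-6.
The substituents are ordered alphabetically, ignoring any di-/tri- multipliers.
Assembling the pieces gives 1-fluoro-3,3,6-triiodohexane.

1-fluoro-3,3,6-triiodohexane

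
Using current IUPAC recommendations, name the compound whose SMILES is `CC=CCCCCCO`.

oct-6-en-1-ol

Counting along the main chain through the –OH group and the multiple bond gives 8 carbons: the parent is octane.
The highest-priority functional group is an alcohol (–OH), so the name ends in -ol.
A C=C double bond in the chain gives the infix -ene-.
The numbering direction is chosen so that numbering from this end puts the hydroxyl group at C-1 rather than C-8.
This places the hydroxyl at C-1; the double bond between C-6 and C-7.
Putting it together: oct-6-en-1-ol.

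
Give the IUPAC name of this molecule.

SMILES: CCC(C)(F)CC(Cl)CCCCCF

6-chloro-1,8-difluoro-8-methyldecane

The longest carbon chain is 10 atoms: the parent is decane.
Choose the numbering such that the substituent locant set {1,6,8,8} is lower than {3,3,5,10} at the first point of difference.
This places a chloro group at C-6; fluoro groups at C-1 and C-8; a methyl group at C-8.
Prefixes are listed alphabetically: chloro, fluoro, methyl.
Assembling the pieces gives 6-chloro-1,8-difluoro-8-methyldecane.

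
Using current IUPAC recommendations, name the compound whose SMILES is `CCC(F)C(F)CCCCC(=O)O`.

6,7-difluorononanoic acid

Counting along the main chain through the –COOH group gives 9 carbons: the parent is nonane.
The principal characteristic group is a carboxylic acid (terminal –COOH), named with the suffix -oic acid.
Choose the numbering such that the carboxylic acid carbon is C-1 by definition.
That gives fluoro groups at C-6 and C-7.
Putting it together: 6,7-difluorononanoic acid.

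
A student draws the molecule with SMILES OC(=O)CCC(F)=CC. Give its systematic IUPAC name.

4-fluorohex-4-enoic acid

The longest carbon chain that includes the –COOH group and the multiple bond has 6 carbons, so the parent hydride is hexane.
The principal characteristic group is a carboxylic acid (terminal –COOH), named with the suffix -oic acid.
The chain contains a C=C double bond, so the unsaturation ending is -ene.
Number the chain so that the carboxylic acid carbon is C-1 by definition.
That gives the double bond between C-4 and C-5; a fluoro group at C-4.
The name is 4-fluorohex-4-enoic acid.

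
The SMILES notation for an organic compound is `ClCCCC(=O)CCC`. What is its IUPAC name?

The longest chain bearing the carbonyl is 7 carbons long (heptane).
The principal characteristic group is a ketone (C=O on an internal carbon), named with the suffix -one.
Number the chain so that the substituent locant set {1} is lower than {7} at the first point of difference.
That gives the carbonyl at C-4; a chloro group at C-1.
Putting it together: 1-chloroheptan-4-one.

1-chloroheptan-4-one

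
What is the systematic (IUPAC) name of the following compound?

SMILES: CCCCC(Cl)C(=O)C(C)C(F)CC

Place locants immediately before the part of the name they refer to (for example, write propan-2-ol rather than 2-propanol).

Counting along the main chain through the carbonyl gives 10 carbons: the parent is decane.
A ketone (C=O on an internal carbon) is the principal characteristic group, giving the suffix -one.
The numbering direction is chosen so that numbering from this end puts the carbonyl group at C-5 rather than C-6.
With this numbering: the carbonyl at C-5; a chloro group at C-6; a fluoro group at C-3; a methyl group at C-4.
Substituent prefixes are cited in alphabetical order (multiplying prefixes like di-/tri- are ignored for ordering).
Putting it together: 6-chloro-3-fluoro-4-methyldecan-5-one.

6-chloro-3-fluoro-4-methyldecan-5-one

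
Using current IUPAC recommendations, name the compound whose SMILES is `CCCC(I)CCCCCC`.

The parent chain contains 10 carbons (decane).
The numbering direction is chosen so that the substituent locant set {4} is lower than {7} at the first point of difference.
With this numbering: an iodo group at C-4.
The name is 4-iododecane.

4-iododecane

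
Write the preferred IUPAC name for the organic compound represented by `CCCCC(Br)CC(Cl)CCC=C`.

The longest carbon chain that includes the multiple bond has 11 carbons, so the parent hydride is undecane.
There is one C=C double bond, indicated by the ending -ene.
The numbering direction is chosen so that numbering from this end puts the double bond at C-1 rather than C-10.
With this numbering: the double bond between C-1 and C-2; a bromo group at C-7; a chloro group at C-5.
Prefixes are listed alphabetically: bromo, chloro.
Putting it together: 7-bromo-5-chloroundec-1-ene.

7-bromo-5-chloroundec-1-ene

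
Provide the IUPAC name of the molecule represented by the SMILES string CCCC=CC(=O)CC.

oct-4-en-3-one

The longest chain bearing the carbonyl and the multiple bond is 8 carbons long (octane).
A ketone (C=O on an internal carbon) is the principal characteristic group, giving the suffix -one.
There is one C=C double bond, indicated by the ending -ene.
The numbering direction is chosen so that numbering from this end puts the carbonyl group at C-3 rather than C-6.
That gives the carbonyl at C-3; the double bond between C-4 and C-5.
The name is oct-4-en-3-one.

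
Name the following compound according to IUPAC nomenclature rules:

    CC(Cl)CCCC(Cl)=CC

3,7-dichlorooct-2-ene

The longest chain bearing the multiple bond is 8 carbons long (octane).
The chain contains a C=C double bond, so the unsaturation ending is -ene.
Number the chain so that numbering from this end puts the double bond at C-2 rather than C-6.
This places the double bond between C-2 and C-3; chloro groups at C-3 and C-7.
Putting it together: 3,7-dichlorooct-2-ene.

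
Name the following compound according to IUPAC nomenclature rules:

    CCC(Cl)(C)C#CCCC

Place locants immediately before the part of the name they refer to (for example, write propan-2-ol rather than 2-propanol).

The longest chain bearing the multiple bond is 8 carbons long (octane).
The chain contains a C≡C triple bond, so the unsaturation ending is -yne.
The numbering direction is chosen so that the substituent locant set {3,3} is lower than {6,6} at the first point of difference.
That gives the triple bond between C-4 and C-5; a chloro group at C-3; a methyl group at C-3.
Prefixes are listed alphabetically: chloro, methyl.
Assembling the pieces gives 3-chloro-3-methyloct-4-yne.

3-chloro-3-methyloct-4-yne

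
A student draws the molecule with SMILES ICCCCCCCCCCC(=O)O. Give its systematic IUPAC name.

The longest carbon chain that includes the –COOH group has 11 carbons, so the parent hydride is undecane.
The highest-priority functional group is a carboxylic acid (terminal –COOH), so the name ends in -oic acid.
The numbering direction is chosen so that the carboxylic acid carbon is C-1 by definition.
That gives an iodo group at C-11.
Assembling the pieces gives 11-iodoundecanoic acid.

11-iodoundecanoic acid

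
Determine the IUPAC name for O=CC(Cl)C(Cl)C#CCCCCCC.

2,3-dichloroundec-4-ynal

The longest chain bearing the –CHO group and the multiple bond is 11 carbons long (undecane).
The principal characteristic group is an aldehyde (terminal –CHO), named with the suffix -al.
The chain contains a C≡C triple bond, so the unsaturation ending is -yne.
Number the chain so that the aldehyde carbon is C-1 by definition.
That gives the triple bond between C-4 and C-5; chloro groups at C-2 and C-3.
Putting it together: 2,3-dichloroundec-4-ynal.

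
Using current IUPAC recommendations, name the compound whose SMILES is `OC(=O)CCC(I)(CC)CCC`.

The longest carbon chain that includes the –COOH group has 7 carbons, so the parent hydride is heptane.
The principal characteristic group is a carboxylic acid (terminal –COOH), named with the suffix -oic acid.
Choose the numbering such that the carboxylic acid carbon is C-1 by definition.
This places an ethyl group at C-4; an iodo group at C-4.
The substituents are ordered alphabetically, ignoring any di-/tri- multipliers.
Putting it together: 4-ethyl-4-iodoheptanoic acid.

4-ethyl-4-iodoheptanoic acid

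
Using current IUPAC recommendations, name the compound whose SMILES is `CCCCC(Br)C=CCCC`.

6-bromodec-4-ene

The longest chain bearing the multiple bond is 10 carbons long (decane).
The chain contains a C=C double bond, so the unsaturation ending is -ene.
Number the chain so that numbering from this end puts the double bond at C-4 rather than C-6.
With this numbering: the double bond between C-4 and C-5; a bromo group at C-6.
The name is 6-bromodec-4-ene.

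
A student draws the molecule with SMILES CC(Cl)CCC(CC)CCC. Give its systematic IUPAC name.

The longest continuous carbon chain has 8 atoms, so the parent hydride is octane.
The numbering direction is chosen so that the substituent locant set {2,5} is lower than {4,7} at the first point of difference.
That gives a chloro group at C-2; an ethyl group at C-5.
Prefixes are listed alphabetically: chloro, ethyl.
Putting it together: 2-chloro-5-ethyloctane.

2-chloro-5-ethyloctane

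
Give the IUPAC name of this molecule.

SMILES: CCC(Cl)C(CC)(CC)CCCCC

The parent chain contains 9 carbons (nonane).
The numbering direction is chosen so that the substituent locant set {3,4,4} is lower than {6,6,7} at the first point of difference.
That gives a chloro group at C-3; two ethyl groups at C-4.
Prefixes are listed alphabetically: chloro, ethyl.
Assembling the pieces gives 3-chloro-4,4-diethylnonane.

3-chloro-4,4-diethylnonane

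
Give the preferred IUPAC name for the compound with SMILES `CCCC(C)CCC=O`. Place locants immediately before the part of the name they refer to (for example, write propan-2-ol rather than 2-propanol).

Counting along the main chain through the –CHO group gives 7 carbons: the parent is heptane.
An aldehyde (terminal –CHO) is the principal characteristic group, giving the suffix -al.
The numbering direction is chosen so that the aldehyde carbon is C-1 by definition.
This places a methyl group at C-4.
The name is 4-methylheptanal.

4-methylheptanal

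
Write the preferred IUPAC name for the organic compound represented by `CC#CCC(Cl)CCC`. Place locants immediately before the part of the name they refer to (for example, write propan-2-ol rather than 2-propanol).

5-chlorooct-2-yne

Counting along the main chain through the multiple bond gives 8 carbons: the parent is octane.
There is one C≡C triple bond, indicated by the ending -yne.
Choose the numbering such that numbering from this end puts the triple bond at C-2 rather than C-6.
That gives the triple bond between C-2 and C-3; a chloro group at C-5.
Putting it together: 5-chlorooct-2-yne.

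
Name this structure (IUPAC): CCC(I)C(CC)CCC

4-ethyl-3-iodoheptane

The longest continuous carbon chain has 7 atoms, so the parent hydride is heptane.
The numbering direction is chosen so that the substituent locant set {3,4} is lower than {4,5} at the first point of difference.
That gives an ethyl group at C-4; an iodo group at C-3.
Prefixes are listed alphabetically: ethyl, iodo.
The name is 4-ethyl-3-iodoheptane.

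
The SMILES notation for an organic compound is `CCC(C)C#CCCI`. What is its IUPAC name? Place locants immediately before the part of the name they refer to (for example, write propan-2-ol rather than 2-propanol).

1-iodo-5-methylhept-3-yne

The longest carbon chain that includes the multiple bond has 7 carbons, so the parent hydride is heptane.
There is one C≡C triple bond, indicated by the ending -yne.
Number the chain so that numbering from this end puts the triple bond at C-3 rather than C-4.
With this numbering: the triple bond between C-3 and C-4; an iodo group at C-1; a methyl group at C-5.
Substituent prefixes are cited in alphabetical order (multiplying prefixes like di-/tri- are ignored for ordering).
The name is 1-iodo-5-methylhept-3-yne.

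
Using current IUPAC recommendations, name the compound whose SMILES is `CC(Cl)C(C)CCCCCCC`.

2-chloro-3-methyldecane

The parent chain contains 10 carbons (decane).
The numbering direction is chosen so that the substituent locant set {2,3} is lower than {8,9} at the first point of difference.
This places a chloro group at C-2; a methyl group at C-3.
Substituent prefixes are cited in alphabetical order (multiplying prefixes like di-/tri- are ignored for ordering).
Putting it together: 2-chloro-3-methyldecane.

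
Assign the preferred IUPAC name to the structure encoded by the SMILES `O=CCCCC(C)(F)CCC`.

The longest carbon chain that includes the –CHO group has 8 carbons, so the parent hydride is octane.
The principal characteristic group is an aldehyde (terminal –CHO), named with the suffix -al.
Number the chain so that the aldehyde carbon is C-1 by definition.
With this numbering: a fluoro group at C-5; a methyl group at C-5.
The substituents are ordered alphabetically, ignoring any di-/tri- multipliers.
Putting it together: 5-fluoro-5-methyloctanal.

5-fluoro-5-methyloctanal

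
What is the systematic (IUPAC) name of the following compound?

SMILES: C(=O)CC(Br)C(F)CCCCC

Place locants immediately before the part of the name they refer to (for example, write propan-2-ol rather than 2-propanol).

3-bromo-4-fluorononanal

The longest chain bearing the –CHO group is 9 carbons long (nonane).
An aldehyde (terminal –CHO) is the principal characteristic group, giving the suffix -al.
Choose the numbering such that the aldehyde carbon is C-1 by definition.
This places a bromo group at C-3; a fluoro group at C-4.
Substituent prefixes are cited in alphabetical order (multiplying prefixes like di-/tri- are ignored for ordering).
The name is 3-bromo-4-fluorononanal.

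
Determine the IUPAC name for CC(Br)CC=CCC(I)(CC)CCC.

The longest chain bearing the multiple bond is 10 carbons long (decane).
A C=C double bond in the chain gives the infix -ene-.
Number the chain so that numbering from this end puts the double bond at C-4 rather than C-6.
That gives the double bond between C-4 and C-5; a bromo group at C-2; an ethyl group at C-7; an iodo group at C-7.
The substituents are ordered alphabetically, ignoring any di-/tri- multipliers.
The name is 2-bromo-7-ethyl-7-iododec-4-ene.

2-bromo-7-ethyl-7-iododec-4-ene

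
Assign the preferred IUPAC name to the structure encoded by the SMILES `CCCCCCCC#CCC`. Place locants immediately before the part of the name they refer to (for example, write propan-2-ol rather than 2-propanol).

Counting along the main chain through the multiple bond gives 11 carbons: the parent is undecane.
There is one C≡C triple bond, indicated by the ending -yne.
Number the chain so that numbering from this end puts the triple bond at C-3 rather than C-8.
This places the triple bond between C-3 and C-4.
Putting it together: undec-3-yne.

undec-3-yne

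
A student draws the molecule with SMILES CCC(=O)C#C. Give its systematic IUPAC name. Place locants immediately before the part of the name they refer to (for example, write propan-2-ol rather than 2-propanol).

pent-1-yn-3-one

The longest chain bearing the carbonyl and the multiple bond is 5 carbons long (pentane).
A ketone (C=O on an internal carbon) is the principal characteristic group, giving the suffix -one.
The chain contains a C≡C triple bond, so the unsaturation ending is -yne.
Number the chain so that numbering from this end puts the triple bond at C-1 rather than C-4.
That gives the carbonyl at C-3; the triple bond between C-1 and C-2.
Assembling the pieces gives pent-1-yn-3-one.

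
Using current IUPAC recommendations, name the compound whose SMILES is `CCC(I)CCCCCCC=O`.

8-iododecanal

Counting along the main chain through the –CHO group gives 10 carbons: the parent is decane.
The principal characteristic group is an aldehyde (terminal –CHO), named with the suffix -al.
Number the chain so that the aldehyde carbon is C-1 by definition.
That gives an iodo group at C-8.
Putting it together: 8-iododecanal.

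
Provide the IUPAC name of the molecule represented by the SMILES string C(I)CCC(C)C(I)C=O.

2,6-diiodo-3-methylhexanal

The longest chain bearing the –CHO group is 6 carbons long (hexane).
The principal characteristic group is an aldehyde (terminal –CHO), named with the suffix -al.
The numbering direction is chosen so that the aldehyde carbon is C-1 by definition.
With this numbering: iodo groups at C-2 and C-6; a methyl group at C-3.
The substituents are ordered alphabetically, ignoring any di-/tri- multipliers.
Putting it together: 2,6-diiodo-3-methylhexanal.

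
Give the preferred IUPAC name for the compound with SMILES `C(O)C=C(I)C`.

The longest chain bearing the –OH group and the multiple bond is 4 carbons long (butane).
The highest-priority functional group is an alcohol (–OH), so the name ends in -ol.
The chain contains a C=C double bond, so the unsaturation ending is -ene.
The numbering direction is chosen so that numbering from this end puts the hydroxyl group at C-1 rather than C-4.
With this numbering: the hydroxyl at C-1; the double bond between C-2 and C-3; an iodo group at C-3.
The name is 3-iodobut-2-en-1-ol.

3-iodobut-2-en-1-ol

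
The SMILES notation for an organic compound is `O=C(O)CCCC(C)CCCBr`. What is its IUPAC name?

The longest carbon chain that includes the –COOH group has 8 carbons, so the parent hydride is octane.
The highest-priority functional group is a carboxylic acid (terminal –COOH), so the name ends in -oic acid.
Number the chain so that the carboxylic acid carbon is C-1 by definition.
This places a bromo group at C-8; a methyl group at C-5.
The substituents are ordered alphabetically, ignoring any di-/tri- multipliers.
The name is 8-bromo-5-methyloctanoic acid.

8-bromo-5-methyloctanoic acid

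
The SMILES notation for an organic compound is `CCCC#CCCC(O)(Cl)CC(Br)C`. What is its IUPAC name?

The longest chain bearing the –OH group and the multiple bond is 11 carbons long (undecane).
An alcohol (–OH) is the principal characteristic group, giving the suffix -ol.
There is one C≡C triple bond, indicated by the ending -yne.
Choose the numbering such that numbering from this end puts the hydroxyl group at C-4 rather than C-8.
With this numbering: the hydroxyl at C-4; the triple bond between C-7 and C-8; a bromo group at C-2; a chloro group at C-4.
Substituent prefixes are cited in alphabetical order (multiplying prefixes like di-/tri- are ignored for ordering).
Putting it together: 2-bromo-4-chloroundec-7-yn-4-ol.

2-bromo-4-chloroundec-7-yn-4-ol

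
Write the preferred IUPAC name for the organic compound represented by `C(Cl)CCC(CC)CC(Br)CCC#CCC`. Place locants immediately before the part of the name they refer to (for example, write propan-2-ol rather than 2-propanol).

7-bromo-12-chloro-9-ethyldodec-3-yne

The longest carbon chain that includes the multiple bond has 12 carbons, so the parent hydride is dodecane.
A C≡C triple bond in the chain gives the infix -yne-.
Choose the numbering such that numbering from this end puts the triple bond at C-3 rather than C-9.
That gives the triple bond between C-3 and C-4; a bromo group at C-7; a chloro group at C-12; an ethyl group at C-9.
Prefixes are listed alphabetically: bromo, chloro, ethyl.
Putting it together: 7-bromo-12-chloro-9-ethyldodec-3-yne.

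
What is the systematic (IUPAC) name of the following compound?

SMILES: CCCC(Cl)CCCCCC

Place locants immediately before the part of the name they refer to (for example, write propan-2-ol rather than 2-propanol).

The parent chain contains 10 carbons (decane).
Number the chain so that the substituent locant set {4} is lower than {7} at the first point of difference.
With this numbering: a chloro group at C-4.
Assembling the pieces gives 4-chlorodecane.

4-chlorodecane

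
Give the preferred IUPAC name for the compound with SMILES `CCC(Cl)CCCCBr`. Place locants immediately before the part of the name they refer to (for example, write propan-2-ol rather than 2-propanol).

The parent chain contains 7 carbons (heptane).
Number the chain so that the substituent locant set {1,5} is lower than {3,7} at the first point of difference.
That gives a bromo group at C-1; a chloro group at C-5.
Substituent prefixes are cited in alphabetical order (multiplying prefixes like di-/tri- are ignored for ordering).
Assembling the pieces gives 1-bromo-5-chloroheptane.

1-bromo-5-chloroheptane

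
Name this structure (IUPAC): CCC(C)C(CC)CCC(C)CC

4-ethyl-3,7-dimethylnonane

The parent chain contains 9 carbons (nonane).
Number the chain so that the substituent locant set {3,4,7} is lower than {3,6,7} at the first point of difference.
That gives an ethyl group at C-4; methyl groups at C-3 and C-7.
The substituents are ordered alphabetically, ignoring any di-/tri- multipliers.
The name is 4-ethyl-3,7-dimethylnonane.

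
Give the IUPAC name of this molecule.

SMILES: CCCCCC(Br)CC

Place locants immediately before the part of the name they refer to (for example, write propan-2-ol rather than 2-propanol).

The longest continuous carbon chain has 8 atoms, so the parent hydride is octane.
Number the chain so that the substituent locant set {3} is lower than {6} at the first point of difference.
That gives a bromo group at C-3.
The name is 3-bromooctane.

3-bromooctane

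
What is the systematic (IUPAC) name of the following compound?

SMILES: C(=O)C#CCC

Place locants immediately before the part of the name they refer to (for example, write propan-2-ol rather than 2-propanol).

The longest carbon chain that includes the –CHO group and the multiple bond has 5 carbons, so the parent hydride is pentane.
The principal characteristic group is an aldehyde (terminal –CHO), named with the suffix -al.
The chain contains a C≡C triple bond, so the unsaturation ending is -yne.
Number the chain so that the aldehyde carbon is C-1 by definition.
With this numbering: the triple bond between C-2 and C-3.
Assembling the pieces gives pent-2-ynal.

pent-2-ynal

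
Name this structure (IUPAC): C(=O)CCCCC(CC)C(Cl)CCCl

Counting along the main chain through the –CHO group gives 9 carbons: the parent is nonane.
The principal characteristic group is an aldehyde (terminal –CHO), named with the suffix -al.
Choose the numbering such that the aldehyde carbon is C-1 by definition.
That gives chloro groups at C-7 and C-9; an ethyl group at C-6.
Substituent prefixes are cited in alphabetical order (multiplying prefixes like di-/tri- are ignored for ordering).
Putting it together: 7,9-dichloro-6-ethylnonanal.

7,9-dichloro-6-ethylnonanal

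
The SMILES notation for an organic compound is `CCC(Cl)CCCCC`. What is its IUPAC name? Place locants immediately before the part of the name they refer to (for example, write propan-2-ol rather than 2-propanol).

The longest carbon chain is 8 atoms: the parent is octane.
Number the chain so that the substituent locant set {3} is lower than {6} at the first point of difference.
With this numbering: a chloro group at C-3.
Putting it together: 3-chlorooctane.

3-chlorooctane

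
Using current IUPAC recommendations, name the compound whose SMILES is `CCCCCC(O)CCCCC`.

The longest chain bearing the –OH group is 11 carbons long (undecane).
An alcohol (–OH) is the principal characteristic group, giving the suffix -ol.
Numbering from either end gives identical locants here.
This places the hydroxyl at C-6.
Putting it together: undecan-6-ol.

undecan-6-ol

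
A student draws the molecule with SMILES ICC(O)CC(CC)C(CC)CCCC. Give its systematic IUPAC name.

4,5-diethyl-1-iodononan-2-ol

Counting along the main chain through the –OH group gives 9 carbons: the parent is nonane.
An alcohol (–OH) is the principal characteristic group, giving the suffix -ol.
The numbering direction is chosen so that numbering from this end puts the hydroxyl group at C-2 rather than C-8.
With this numbering: the hydroxyl at C-2; ethyl groups at C-4 and C-5; an iodo group at C-1.
Prefixes are listed alphabetically: ethyl, iodo.
Assembling the pieces gives 4,5-diethyl-1-iodononan-2-ol.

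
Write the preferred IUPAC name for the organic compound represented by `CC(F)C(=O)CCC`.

Counting along the main chain through the carbonyl gives 6 carbons: the parent is hexane.
The principal characteristic group is a ketone (C=O on an internal carbon), named with the suffix -one.
The numbering direction is chosen so that numbering from this end puts the carbonyl group at C-3 rather than C-4.
That gives the carbonyl at C-3; a fluoro group at C-2.
Putting it together: 2-fluorohexan-3-one.

2-fluorohexan-3-one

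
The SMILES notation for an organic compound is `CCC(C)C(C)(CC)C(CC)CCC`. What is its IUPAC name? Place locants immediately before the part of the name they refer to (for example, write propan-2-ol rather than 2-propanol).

The longest carbon chain is 8 atoms: the parent is octane.
Choose the numbering such that the substituent locant set {3,4,4,5} is lower than {4,5,5,6} at the first point of difference.
This places ethyl groups at C-4 and C-5; methyl groups at C-3 and C-4.
The substituents are ordered alphabetically, ignoring any di-/tri- multipliers.
Putting it together: 4,5-diethyl-3,4-dimethyloctane.

4,5-diethyl-3,4-dimethyloctane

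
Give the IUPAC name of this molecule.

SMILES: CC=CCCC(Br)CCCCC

Counting along the main chain through the multiple bond gives 11 carbons: the parent is undecane.
The chain contains a C=C double bond, so the unsaturation ending is -ene.
Choose the numbering such that numbering from this end puts the double bond at C-2 rather than C-9.
This places the double bond between C-2 and C-3; a bromo group at C-6.
The name is 6-bromoundec-2-ene.

6-bromoundec-2-ene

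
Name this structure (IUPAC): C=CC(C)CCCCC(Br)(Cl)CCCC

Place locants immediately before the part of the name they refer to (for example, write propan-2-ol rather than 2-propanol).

8-bromo-8-chloro-3-methyldodec-1-ene

The longest carbon chain that includes the multiple bond has 12 carbons, so the parent hydride is dodecane.
The chain contains a C=C double bond, so the unsaturation ending is -ene.
Number the chain so that numbering from this end puts the double bond at C-1 rather than C-11.
With this numbering: the double bond between C-1 and C-2; a bromo group at C-8; a chloro group at C-8; a methyl group at C-3.
Prefixes are listed alphabetically: bromo, chloro, methyl.
The name is 8-bromo-8-chloro-3-methyldodec-1-ene.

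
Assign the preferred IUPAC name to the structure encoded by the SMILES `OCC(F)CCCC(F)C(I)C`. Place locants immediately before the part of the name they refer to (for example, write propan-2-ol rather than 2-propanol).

2,6-difluoro-7-iodooctan-1-ol

Counting along the main chain through the –OH group gives 8 carbons: the parent is octane.
The highest-priority functional group is an alcohol (–OH), so the name ends in -ol.
Choose the numbering such that numbering from this end puts the hydroxyl group at C-1 rather than C-8.
This places the hydroxyl at C-1; fluoro groups at C-2 and C-6; an iodo group at C-7.
Prefixes are listed alphabetically: fluoro, iodo.
Putting it together: 2,6-difluoro-7-iodooctan-1-ol.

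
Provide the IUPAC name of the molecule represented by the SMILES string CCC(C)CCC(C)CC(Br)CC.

The longest carbon chain is 10 atoms: the parent is decane.
The numbering direction is chosen so that the substituent locant set {3,5,8} is lower than {3,6,8} at the first point of difference.
With this numbering: a bromo group at C-3; methyl groups at C-5 and C-8.
Substituent prefixes are cited in alphabetical order (multiplying prefixes like di-/tri- are ignored for ordering).
Assembling the pieces gives 3-bromo-5,8-dimethyldecane.

3-bromo-5,8-dimethyldecane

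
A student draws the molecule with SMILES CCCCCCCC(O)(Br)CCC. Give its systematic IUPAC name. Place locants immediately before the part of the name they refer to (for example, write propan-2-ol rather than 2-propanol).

4-bromoundecan-4-ol

The longest chain bearing the –OH group is 11 carbons long (undecane).
An alcohol (–OH) is the principal characteristic group, giving the suffix -ol.
The numbering direction is chosen so that numbering from this end puts the hydroxyl group at C-4 rather than C-8.
This places the hydroxyl at C-4; a bromo group at C-4.
Putting it together: 4-bromoundecan-4-ol.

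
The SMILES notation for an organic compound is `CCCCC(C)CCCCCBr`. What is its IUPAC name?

The parent chain contains 10 carbons (decane).
Number the chain so that the substituent locant set {1,6} is lower than {5,10} at the first point of difference.
With this numbering: a bromo group at C-1; a methyl group at C-6.
Prefixes are listed alphabetically: bromo, methyl.
Putting it together: 1-bromo-6-methyldecane.

1-bromo-6-methyldecane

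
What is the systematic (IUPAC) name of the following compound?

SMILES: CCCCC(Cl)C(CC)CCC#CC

The longest chain bearing the multiple bond is 11 carbons long (undecane).
A C≡C triple bond in the chain gives the infix -yne-.
The numbering direction is chosen so that numbering from this end puts the triple bond at C-2 rather than C-9.
That gives the triple bond between C-2 and C-3; a chloro group at C-7; an ethyl group at C-6.
The substituents are ordered alphabetically, ignoring any di-/tri- multipliers.
Putting it together: 7-chloro-6-ethylundec-2-yne.

7-chloro-6-ethylundec-2-yne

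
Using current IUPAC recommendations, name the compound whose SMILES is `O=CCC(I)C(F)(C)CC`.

4-fluoro-3-iodo-4-methylhexanal

Counting along the main chain through the –CHO group gives 6 carbons: the parent is hexane.
An aldehyde (terminal –CHO) is the principal characteristic group, giving the suffix -al.
Number the chain so that the aldehyde carbon is C-1 by definition.
That gives a fluoro group at C-4; an iodo group at C-3; a methyl group at C-4.
Prefixes are listed alphabetically: fluoro, iodo, methyl.
Assembling the pieces gives 4-fluoro-3-iodo-4-methylhexanal.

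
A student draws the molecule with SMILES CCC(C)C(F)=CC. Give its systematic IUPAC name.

3-fluoro-4-methylhex-2-ene

The longest chain bearing the multiple bond is 6 carbons long (hexane).
A C=C double bond in the chain gives the infix -ene-.
Choose the numbering such that numbering from this end puts the double bond at C-2 rather than C-4.
That gives the double bond between C-2 and C-3; a fluoro group at C-3; a methyl group at C-4.
Prefixes are listed alphabetically: fluoro, methyl.
Putting it together: 3-fluoro-4-methylhex-2-ene.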